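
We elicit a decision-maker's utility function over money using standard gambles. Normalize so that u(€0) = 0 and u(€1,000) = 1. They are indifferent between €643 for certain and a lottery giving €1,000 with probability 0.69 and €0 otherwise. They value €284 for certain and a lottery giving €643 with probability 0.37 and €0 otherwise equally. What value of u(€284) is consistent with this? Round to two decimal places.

0.26

From the first indifference, u(€643) = 0.69·u(€1,000) + 0.31·u(€0) = 0.69·1 + 0.31·0 = 0.69.
Chaining: u(€284) = 0.37·0.69 + 0.63·0.00 = 0.2553.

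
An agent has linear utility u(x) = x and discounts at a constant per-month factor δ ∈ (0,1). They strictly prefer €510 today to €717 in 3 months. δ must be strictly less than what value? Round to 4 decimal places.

δ < 0.8927

The preference means 510 > δ^3·717.
Dividing by 717: δ^3 < 0.71130. Both sides are positive, so the cube root keeps the direction.
δ < (510/717)^(1/3) ≈ 0.8927.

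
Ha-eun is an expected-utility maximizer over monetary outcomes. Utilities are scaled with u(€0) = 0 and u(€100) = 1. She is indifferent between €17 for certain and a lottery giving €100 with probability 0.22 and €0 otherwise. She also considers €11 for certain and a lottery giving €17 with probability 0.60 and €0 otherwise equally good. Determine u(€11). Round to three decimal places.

The first gamble pins u(€17): it must equal 0.22·1 + 0.78·0 = 0.22.
Then u(€11) = 0.60·u(€17) + 0.40·u(€0) = 0.60·0.22 + 0.40·0.00 = 0.1320.

0.132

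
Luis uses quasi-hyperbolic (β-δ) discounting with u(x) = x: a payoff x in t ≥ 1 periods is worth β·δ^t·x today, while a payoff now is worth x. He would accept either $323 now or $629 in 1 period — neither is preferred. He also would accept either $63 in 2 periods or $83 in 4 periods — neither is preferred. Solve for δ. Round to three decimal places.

From the later pair, β·δ^2·63 = β·δ^4·83; dividing through, δ^2 = 63/83 = 0.75904, so δ = 0.87123.

δ ≈ 0.871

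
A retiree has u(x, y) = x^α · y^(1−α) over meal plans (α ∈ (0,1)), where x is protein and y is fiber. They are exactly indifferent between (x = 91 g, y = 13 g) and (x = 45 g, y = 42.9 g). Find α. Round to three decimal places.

α ≈ 0.629

Indifference: 91^α · 13^(1−α) = 45^α · 42.9^(1−α).
Taking logs: α·ln 91 + (1−α)·ln 13 = α·ln 45 + (1−α)·ln 42.9, i.e. α·0.704197 = (1−α)·1.193922.
So α/(1−α) = (1.193922)/(0.704197) = 1.695437, and α = 1.695437/2.695437 ≈ 0.629.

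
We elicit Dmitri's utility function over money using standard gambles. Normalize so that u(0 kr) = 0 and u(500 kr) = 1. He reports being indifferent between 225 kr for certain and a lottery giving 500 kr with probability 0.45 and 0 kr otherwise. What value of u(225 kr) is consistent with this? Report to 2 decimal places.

By the standard-gamble method, u(225 kr) is just the indifference probability on the best outcome: 0.45.

0.45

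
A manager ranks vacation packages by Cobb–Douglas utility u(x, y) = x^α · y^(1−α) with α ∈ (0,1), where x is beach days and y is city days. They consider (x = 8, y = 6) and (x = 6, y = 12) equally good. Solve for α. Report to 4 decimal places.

Indifference: 8^α · 6^(1−α) = 6^α · 12^(1−α).
Taking logs: α·ln 8 + (1−α)·ln 6 = α·ln 6 + (1−α)·ln 12, i.e. α·0.2876821 = (1−α)·0.6931472.
With A = 0.2876821 and B = 0.6931472: α·A = (1−α)·B, so α = B/(A+B) = 0.6931472/0.9808293 ≈ 0.7067.

α ≈ 0.7067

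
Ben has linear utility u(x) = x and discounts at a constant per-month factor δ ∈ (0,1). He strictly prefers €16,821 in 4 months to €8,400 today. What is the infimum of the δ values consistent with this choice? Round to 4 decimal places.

δ > 0.8406

Comparing present values: 8400 < δ^4·16821.
Hence δ^4 > 8400/16821 = 0.49938, and x ↦ x^(1/4) is increasing on (0,∞).
δ > (8400/16821)^(1/4) ≈ 0.8406.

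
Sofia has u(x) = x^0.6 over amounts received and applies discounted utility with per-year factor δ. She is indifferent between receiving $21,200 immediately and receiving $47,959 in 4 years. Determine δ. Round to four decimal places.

Equating discounted utilities: u(21200) = δ^4·u(47959) ⇒ δ^4 = u(21200)/u(47959).
Since u(x) = x^0.6, δ^4 = (21200/47959)^0.6 = 0.44204^0.6 = 0.61274.
Taking the 4th root: δ = 0.61274^(1/4) ≈ 0.8847.

δ ≈ 0.8847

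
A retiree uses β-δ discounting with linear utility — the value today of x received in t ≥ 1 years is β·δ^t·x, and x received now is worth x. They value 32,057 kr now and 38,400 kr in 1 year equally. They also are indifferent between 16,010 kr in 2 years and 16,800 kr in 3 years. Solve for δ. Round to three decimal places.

The second indifference involves only future payoffs, so β cancels: β·δ^2·16010 = β·δ^3·16800, giving δ = 16010/16800 = 0.95298.

δ ≈ 0.953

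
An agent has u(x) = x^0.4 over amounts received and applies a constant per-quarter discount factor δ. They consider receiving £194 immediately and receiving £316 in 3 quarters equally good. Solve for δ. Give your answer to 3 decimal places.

Indifference means u(194) = δ^3 · u(316), so δ^3 = u(194)/u(316).
With u(x) = x^0.4: δ^3 = 194^0.4/316^0.4 = (194/316)^0.4 = 0.82271.
Taking the cube root: δ = 0.82271^(1/3) ≈ 0.937.

δ ≈ 0.937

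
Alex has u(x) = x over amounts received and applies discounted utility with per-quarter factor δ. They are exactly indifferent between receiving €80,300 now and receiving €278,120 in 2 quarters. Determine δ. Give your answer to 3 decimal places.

δ ≈ 0.537

Indifference means u(80300) = δ^2 · u(278120), so δ^2 = u(80300)/u(278120).
With u(x) = x: δ^2 = 80300/278120 = 0.28872.
Hence δ = (0.28872)^(1/2) = 0.53733.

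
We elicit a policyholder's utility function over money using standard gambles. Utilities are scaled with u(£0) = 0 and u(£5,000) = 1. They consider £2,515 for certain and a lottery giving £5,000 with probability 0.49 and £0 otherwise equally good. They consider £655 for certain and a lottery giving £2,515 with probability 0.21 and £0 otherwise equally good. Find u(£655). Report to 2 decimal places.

The first gamble pins u(£2,515): it must equal 0.49·1 + 0.51·0 = 0.49.
Chaining: u(£655) = 0.21·0.49 + 0.79·0.00 = 0.1029.

0.10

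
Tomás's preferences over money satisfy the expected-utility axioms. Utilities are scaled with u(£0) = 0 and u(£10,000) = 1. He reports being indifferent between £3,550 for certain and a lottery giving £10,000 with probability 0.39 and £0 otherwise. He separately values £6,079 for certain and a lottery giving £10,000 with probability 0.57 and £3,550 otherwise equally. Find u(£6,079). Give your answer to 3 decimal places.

From the first indifference, u(£3,550) = 0.39·u(£10,000) + 0.61·u(£0) = 0.39·1 + 0.61·0 = 0.39.
Chaining: u(£6,079) = 0.57·1.00 + 0.43·0.39 = 0.7377.

0.738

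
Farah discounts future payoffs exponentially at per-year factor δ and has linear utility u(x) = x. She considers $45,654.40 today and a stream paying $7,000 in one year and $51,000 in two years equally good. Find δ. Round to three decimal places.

δ ≈ 0.880

Present value of the stream is 7000·δ + 51000·δ². Indifference gives 7000δ + 51000δ² = 45654.40.
That is, 51000δ² + 7000δ − 45654.40 = 0, a quadratic in δ.
δ = (−7000 + √(7000² + 4·51000·45654.40)) / (2·51000) = (−7000 + √9362497600.00) / 102000 ≈ 0.880.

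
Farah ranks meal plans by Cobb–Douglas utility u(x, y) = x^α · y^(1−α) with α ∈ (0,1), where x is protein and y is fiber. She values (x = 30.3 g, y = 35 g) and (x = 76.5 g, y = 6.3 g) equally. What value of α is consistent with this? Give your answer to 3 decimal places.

Set the two utilities equal: 30.3^α·35^(1−α) = 76.5^α·6.3^(1−α).
Rearrange to (30.3/76.5)^α = (6.3/35)^(1−α) and take logs: α·-0.926143 = (1−α)·-1.714798.
Thus α·(-2.640941) = -1.714798, so α = -1.714798/-2.640941 ≈ 0.649.

α ≈ 0.649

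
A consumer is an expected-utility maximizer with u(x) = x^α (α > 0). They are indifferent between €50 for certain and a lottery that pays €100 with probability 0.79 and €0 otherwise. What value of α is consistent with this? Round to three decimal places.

EU(lottery) = 0.79·100^α + 0.21·0 = 0.79·100^α.
Indifference: 50^α = 0.79·100^α, so (50/100)^α = 0.79.
Take logs: α = ln 0.79 / ln(50/100) ≈ 0.34008.

α ≈ 0.340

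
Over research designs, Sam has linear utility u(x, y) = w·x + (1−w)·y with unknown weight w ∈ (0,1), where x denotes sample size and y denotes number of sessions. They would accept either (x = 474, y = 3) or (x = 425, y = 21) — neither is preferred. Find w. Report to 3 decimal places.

w = 0.269

Indifference: w·474 + (1−w)·3 = w·425 + (1−w)·21.
Rearranging, 49·w − 18·(1−w) = 0.
Hence w = 18/(49+18) = 18/67 = 0.269.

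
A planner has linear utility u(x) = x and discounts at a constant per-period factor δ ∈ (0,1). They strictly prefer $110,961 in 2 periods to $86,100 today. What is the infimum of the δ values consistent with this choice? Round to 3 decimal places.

δ > 0.881

The preference means 86100 < δ^2·110961.
So δ^2 > 86100/110961 = 0.77595; taking the square root of both positive sides preserves the inequality.
δ > (86100/110961)^(1/2) ≈ 0.881.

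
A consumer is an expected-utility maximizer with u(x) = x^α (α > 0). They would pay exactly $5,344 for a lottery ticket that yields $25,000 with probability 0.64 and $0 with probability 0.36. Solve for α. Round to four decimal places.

α ≈ 0.2893

EU(lottery) = 0.64·25000^α + 0.36·0 = 0.64·25000^α.
Setting u(5344) equal to that: 5344^α = 0.64·25000^α ⇒ (5344/25000)^α = 0.64.
Taking logs: α·ln(5344/25000) = ln(0.64), so α = -0.4462871 / -1.5429014 ≈ 0.2893.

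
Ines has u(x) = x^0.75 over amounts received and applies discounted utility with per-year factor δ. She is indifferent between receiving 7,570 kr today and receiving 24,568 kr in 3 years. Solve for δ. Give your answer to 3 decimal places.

Indifference means u(7570) = δ^3 · u(24568), so δ^3 = u(7570)/u(24568).
Since u(x) = x^0.75, δ^3 = (7570/24568)^0.75 = 0.30812^0.75 = 0.41357.
Hence δ = (0.41357)^(1/3) = 0.74504.

δ ≈ 0.745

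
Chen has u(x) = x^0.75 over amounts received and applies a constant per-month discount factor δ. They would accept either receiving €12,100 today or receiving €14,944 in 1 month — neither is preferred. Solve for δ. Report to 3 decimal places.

The payoff in 1 month is discounted by δ, so u(12100) = δ·u(14944) and δ = u(12100)/u(14944).
Since u(x) = x^0.75, δ = (12100/14944)^0.75 = 0.80969^0.75 = 0.85357.

δ ≈ 0.854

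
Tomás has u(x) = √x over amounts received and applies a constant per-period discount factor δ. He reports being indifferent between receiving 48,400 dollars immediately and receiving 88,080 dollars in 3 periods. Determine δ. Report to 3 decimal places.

δ ≈ 0.905

The payoff in 3 periods is discounted by δ^3, so u(48400) = δ^3·u(88080) and δ^3 = u(48400)/u(88080).
Since u(x) = √x, δ^3 = √(48400/88080) = 0.74128.
Hence δ = (0.74128)^(1/3) = 0.90503.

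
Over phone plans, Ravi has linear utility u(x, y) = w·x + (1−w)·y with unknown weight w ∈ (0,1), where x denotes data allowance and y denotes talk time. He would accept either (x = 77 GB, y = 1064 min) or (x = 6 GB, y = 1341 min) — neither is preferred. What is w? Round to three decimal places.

w = 0.796

Indifference: w·77 + (1−w)·1064 = w·6 + (1−w)·1341.
Rearranging, 71·w − 277·(1−w) = 0.
So w/(1−w) = 277/71 = 3.9014, giving w = 277/(71+277) = 0.796.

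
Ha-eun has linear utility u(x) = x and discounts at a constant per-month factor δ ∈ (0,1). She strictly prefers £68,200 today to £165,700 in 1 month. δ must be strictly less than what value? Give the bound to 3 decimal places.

The preference means 68200 > δ·165700.
Dividing through by 165700 gives δ < 0.41159.

δ < 0.412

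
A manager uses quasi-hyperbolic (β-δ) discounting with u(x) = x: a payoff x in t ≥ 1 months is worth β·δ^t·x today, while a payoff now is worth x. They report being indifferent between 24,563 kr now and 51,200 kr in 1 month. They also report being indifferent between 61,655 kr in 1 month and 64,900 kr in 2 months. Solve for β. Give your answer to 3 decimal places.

Both payoffs in the second observation are in the future, so β drops out: δ^1·61655 = δ^2·64900 ⇒ δ = 61655/64900 = 0.95000.
The first indifference: 24563 = β·δ·51200, so β = 24563/(δ·51200) = 24563/(0.95000·51200) ≈ 0.505.

β ≈ 0.505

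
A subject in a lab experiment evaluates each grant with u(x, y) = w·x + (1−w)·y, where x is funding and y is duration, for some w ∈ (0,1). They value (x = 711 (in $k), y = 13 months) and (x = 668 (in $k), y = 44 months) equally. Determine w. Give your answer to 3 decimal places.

u(711,13) = u(668,44) means w·711 + (1−w)·13 = w·668 + (1−w)·44.
w·(711−668) = (1−w)·(44−13), i.e. w·43 = (1−w)·31.
Hence w = 31/(43+31) = 31/74 = 0.419.

w = 0.419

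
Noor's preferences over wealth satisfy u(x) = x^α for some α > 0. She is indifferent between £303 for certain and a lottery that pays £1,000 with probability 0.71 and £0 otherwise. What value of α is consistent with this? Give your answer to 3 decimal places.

α ≈ 0.287

EU(lottery) = 0.71·1000^α + 0.29·0 = 0.71·1000^α.
Equating: 303^α = 0.71·1000^α, i.e. 0.3030^α = 0.71.
Take logs: α = ln 0.71 / ln(303/1000) ≈ 0.28684.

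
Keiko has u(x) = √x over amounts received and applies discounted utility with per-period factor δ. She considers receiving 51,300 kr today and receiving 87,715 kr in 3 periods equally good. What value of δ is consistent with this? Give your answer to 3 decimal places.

Indifference means u(51300) = δ^3 · u(87715), so δ^3 = u(51300)/u(87715).
With u(x) = √x: δ^3 = √51300/√87715 = √(51300/87715) = 0.76475.
So δ = 0.76475^(1/3) ≈ 0.914.

δ ≈ 0.914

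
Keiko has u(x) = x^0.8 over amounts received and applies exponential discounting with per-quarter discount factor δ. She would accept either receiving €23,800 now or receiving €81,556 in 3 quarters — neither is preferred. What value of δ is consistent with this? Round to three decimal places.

δ ≈ 0.720

Indifference means u(23800) = δ^3 · u(81556), so δ^3 = u(23800)/u(81556).
With u(x) = x^0.8: δ^3 = 23800^0.8/81556^0.8 = (23800/81556)^0.8 = 0.37333.
Taking the cube root: δ = 0.37333^(1/3) ≈ 0.720.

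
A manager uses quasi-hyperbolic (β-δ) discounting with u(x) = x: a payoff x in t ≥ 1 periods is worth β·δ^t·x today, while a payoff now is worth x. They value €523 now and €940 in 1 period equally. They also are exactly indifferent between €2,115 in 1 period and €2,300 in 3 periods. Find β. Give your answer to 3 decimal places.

β ≈ 0.580

From the later pair, β·δ^1·2115 = β·δ^3·2300; dividing through, δ^2 = 2115/2300 = 0.91957, so δ = 0.95894.
Now use the now-vs-future pair: 523 = β·δ·940 gives β = 523/(0.95894·940) ≈ 0.580.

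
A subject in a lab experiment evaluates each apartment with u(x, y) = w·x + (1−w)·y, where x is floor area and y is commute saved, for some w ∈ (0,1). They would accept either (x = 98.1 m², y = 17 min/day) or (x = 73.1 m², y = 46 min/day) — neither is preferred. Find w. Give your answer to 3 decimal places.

w = 0.537

u(98.1,17) = u(73.1,46) means w·98.1 + (1−w)·17 = w·73.1 + (1−w)·46.
w·(98.1−73.1) = (1−w)·(46−17), i.e. w·25 = (1−w)·29.
Hence w = 29/(25+29) = 29/54 = 0.537.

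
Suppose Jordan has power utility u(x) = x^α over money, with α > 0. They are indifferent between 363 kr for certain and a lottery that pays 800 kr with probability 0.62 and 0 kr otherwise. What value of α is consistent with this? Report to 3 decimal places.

α ≈ 0.605

Since u(0) = 0, the lottery's EU is 0.62·800^α.
Setting u(363) equal to that: 363^α = 0.62·800^α ⇒ (363/800)^α = 0.62.
Taking logs: α·ln(363/800) = ln(0.62), so α = -0.478036 / -0.790209 ≈ 0.605.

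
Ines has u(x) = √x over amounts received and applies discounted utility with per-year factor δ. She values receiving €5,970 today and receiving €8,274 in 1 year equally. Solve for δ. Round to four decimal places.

The payoff in 1 year is discounted by δ, so u(5970) = δ·u(8274) and δ = u(5970)/u(8274).
With u(x) = √x: δ = √5970/√8274 = √(5970/8274) = 0.84943.

δ ≈ 0.8494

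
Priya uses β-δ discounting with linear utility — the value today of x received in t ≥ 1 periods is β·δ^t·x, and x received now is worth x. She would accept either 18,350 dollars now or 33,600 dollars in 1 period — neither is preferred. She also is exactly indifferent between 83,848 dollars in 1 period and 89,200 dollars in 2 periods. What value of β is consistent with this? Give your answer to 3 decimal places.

β ≈ 0.581

Both payoffs in the second observation are in the future, so β drops out: δ^1·83848 = δ^2·89200 ⇒ δ = 83848/89200 = 0.94000.
Now use the now-vs-future pair: 18350 = β·δ·33600 gives β = 18350/(0.94000·33600) ≈ 0.581.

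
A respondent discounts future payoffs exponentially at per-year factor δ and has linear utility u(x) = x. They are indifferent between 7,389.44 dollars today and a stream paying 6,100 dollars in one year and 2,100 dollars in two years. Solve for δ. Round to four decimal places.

Equating present values: 7389.44 = 6100δ + 2100δ².
Rearranged: 2100δ² + 6100δ − 7389.44 = 0.
By the quadratic formula (taking the positive root), δ = (−6100 + √99281296.00) / 4200 ≈ 0.9200.

δ ≈ 0.9200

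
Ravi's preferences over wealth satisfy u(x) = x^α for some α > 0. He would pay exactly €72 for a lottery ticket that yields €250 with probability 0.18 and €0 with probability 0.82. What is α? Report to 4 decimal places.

α ≈ 1.3776

Since u(0) = 0, the lottery's EU is 0.18·250^α.
Indifference: 72^α = 0.18·250^α, so (72/250)^α = 0.18.
Taking logs: α·ln(72/250) = ln(0.18), so α = -1.7147984 / -1.2447948 ≈ 1.3776.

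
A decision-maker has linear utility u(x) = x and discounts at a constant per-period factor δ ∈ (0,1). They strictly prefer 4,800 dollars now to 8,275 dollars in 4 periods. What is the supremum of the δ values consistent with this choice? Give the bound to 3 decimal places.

δ < 0.873

Comparing present values: 4800 > δ^4·8275.
Dividing by 8275: δ^4 < 0.58006. Both sides are positive, so the 4th root keeps the direction.
δ < 0.58006^(1/4) = 0.873.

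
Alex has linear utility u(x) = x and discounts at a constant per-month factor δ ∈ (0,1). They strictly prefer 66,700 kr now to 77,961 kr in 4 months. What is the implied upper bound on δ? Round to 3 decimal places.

Comparing present values: 66700 > δ^4·77961.
Dividing by 77961: δ^4 < 0.85556. Both sides are positive, so the 4th root keeps the direction.
δ < 0.85556^(1/4) = 0.962.

δ < 0.962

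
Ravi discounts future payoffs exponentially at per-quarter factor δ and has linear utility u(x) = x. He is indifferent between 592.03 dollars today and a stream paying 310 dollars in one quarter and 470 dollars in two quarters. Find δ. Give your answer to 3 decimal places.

Equating present values: 592.03 = 310δ + 470δ².
Rearranged: 470δ² + 310δ − 592.03 = 0.
δ = (−310 + √(310² + 4·470·592.03)) / (2·470) = (−310 + √1209116.40) / 940 ≈ 0.840.

δ ≈ 0.840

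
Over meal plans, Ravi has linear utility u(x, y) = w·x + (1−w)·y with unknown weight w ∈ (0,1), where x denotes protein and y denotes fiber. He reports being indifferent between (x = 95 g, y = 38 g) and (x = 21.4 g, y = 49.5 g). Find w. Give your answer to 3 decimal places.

w = 0.135

Equating utilities: w·95 + (1−w)·38 = w·21.4 + (1−w)·49.5.
Rearranging, 73.6·w − 11.5·(1−w) = 0.
Hence w = 11.5/(73.6+11.5) = 11.5/85.1 = 0.135.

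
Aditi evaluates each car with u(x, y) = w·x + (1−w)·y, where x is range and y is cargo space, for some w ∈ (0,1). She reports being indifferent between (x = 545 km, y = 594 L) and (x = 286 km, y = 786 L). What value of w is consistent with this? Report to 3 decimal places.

Equating utilities: w·545 + (1−w)·594 = w·286 + (1−w)·786.
Collecting terms: w·259 = (1−w)·192.
Hence w = 192/(259+192) = 192/451 = 0.426.

w = 0.426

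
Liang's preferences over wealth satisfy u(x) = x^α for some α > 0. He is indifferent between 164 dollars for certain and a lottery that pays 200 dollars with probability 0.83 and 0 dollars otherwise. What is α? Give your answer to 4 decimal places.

EU(lottery) = 0.83·200^α + 0.17·0 = 0.83·200^α.
Equating: 164^α = 0.83·200^α, i.e. 0.8200^α = 0.83.
Take logs: α = ln 0.83 / ln(164/200) ≈ 0.938920.

α ≈ 0.9389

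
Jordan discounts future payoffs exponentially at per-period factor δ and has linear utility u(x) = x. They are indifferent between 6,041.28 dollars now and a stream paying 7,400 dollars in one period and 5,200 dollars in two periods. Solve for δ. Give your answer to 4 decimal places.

δ ≈ 0.5800

Equating present values: 6041.28 = 7400δ + 5200δ².
That is, 5200δ² + 7400δ − 6041.28 = 0, a quadratic in δ.
By the quadratic formula (taking the positive root), δ = (−7400 + √180418624.00) / 10400 ≈ 0.5800.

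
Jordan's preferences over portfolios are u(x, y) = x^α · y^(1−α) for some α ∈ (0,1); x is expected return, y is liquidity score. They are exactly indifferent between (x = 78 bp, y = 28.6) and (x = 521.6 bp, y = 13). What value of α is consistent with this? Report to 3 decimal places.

α ≈ 0.293

Set the two utilities equal: 78^α·28.6^(1−α) = 521.6^α·13^(1−α).
Taking logs: α·ln 78 + (1−α)·ln 28.6 = α·ln 521.6 + (1−α)·ln 13, i.e. α·-1.900192 = (1−α)·-0.788457.
So α/(1−α) = (-0.788457)/(-1.900192) = 0.414935, and α = 0.414935/1.414935 ≈ 0.293.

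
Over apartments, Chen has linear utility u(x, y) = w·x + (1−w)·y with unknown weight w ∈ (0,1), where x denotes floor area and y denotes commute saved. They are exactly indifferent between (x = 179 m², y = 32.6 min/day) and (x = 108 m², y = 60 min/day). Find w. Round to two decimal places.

Indifference: w·179 + (1−w)·32.6 = w·108 + (1−w)·60.
Rearranging, 71·w − 27.4·(1−w) = 0.
So w/(1−w) = 27.4/71 = 0.3859, giving w = 27.4/(71+27.4) = 0.28.

w = 0.28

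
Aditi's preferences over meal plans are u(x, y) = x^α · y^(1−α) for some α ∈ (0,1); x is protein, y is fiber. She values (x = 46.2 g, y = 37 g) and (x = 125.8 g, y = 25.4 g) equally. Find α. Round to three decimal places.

α ≈ 0.273

The Cobb–Douglas utilities coincide, so 46.2^α·37^(1−α) = 125.8^α·25.4^(1−α).
Rearrange to (46.2/125.8)^α = (25.4/37)^(1−α) and take logs: α·-1.001714 = (1−α)·-0.376169.
So α/(1−α) = (-0.376169)/(-1.001714) = 0.375525, and α = 0.375525/1.375525 ≈ 0.273.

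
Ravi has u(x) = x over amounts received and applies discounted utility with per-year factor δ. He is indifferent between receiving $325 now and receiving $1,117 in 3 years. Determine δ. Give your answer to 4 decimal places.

Equating discounted utilities: u(325) = δ^3·u(1117) ⇒ δ^3 = u(325)/u(1117).
With u(x) = x: δ^3 = 325/1117 = 0.29096.
Hence δ = (0.29096)^(1/3) = 0.662639.

δ ≈ 0.6626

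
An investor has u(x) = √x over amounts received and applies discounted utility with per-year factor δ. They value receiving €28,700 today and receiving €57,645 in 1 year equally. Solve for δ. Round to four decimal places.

The payoff in 1 year is discounted by δ, so u(28700) = δ·u(57645) and δ = u(28700)/u(57645).
With u(x) = √x: δ = √28700/√57645 = √(28700/57645) = 0.70560.

δ ≈ 0.7056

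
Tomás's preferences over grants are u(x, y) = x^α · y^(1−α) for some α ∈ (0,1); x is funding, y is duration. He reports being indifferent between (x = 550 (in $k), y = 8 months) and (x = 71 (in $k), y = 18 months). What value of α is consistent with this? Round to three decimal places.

α ≈ 0.284

The Cobb–Douglas utilities coincide, so 550^α·8^(1−α) = 71^α·18^(1−α).
Rearrange to (550/71)^α = (18/8)^(1−α) and take logs: α·2.047238 = (1−α)·0.810930.
So α/(1−α) = (0.810930)/(2.047238) = 0.396109, and α = 0.396109/1.396109 ≈ 0.284.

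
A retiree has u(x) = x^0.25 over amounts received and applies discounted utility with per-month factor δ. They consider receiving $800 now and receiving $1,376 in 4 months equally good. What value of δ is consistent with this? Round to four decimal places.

Equating discounted utilities: u(800) = δ^4·u(1376) ⇒ δ^4 = u(800)/u(1376).
With u(x) = x^0.25: δ^4 = 800^0.25/1376^0.25 = (800/1376)^0.25 = 0.87321.
So δ = 0.87321^(1/4) ≈ 0.9667.

δ ≈ 0.9667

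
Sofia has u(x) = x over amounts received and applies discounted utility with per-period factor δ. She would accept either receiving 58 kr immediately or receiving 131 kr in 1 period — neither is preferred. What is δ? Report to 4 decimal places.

δ ≈ 0.4427

Indifference means u(58) = δ · u(131), so δ = u(58)/u(131).
With u(x) = x: δ = 58/131 = 0.44275.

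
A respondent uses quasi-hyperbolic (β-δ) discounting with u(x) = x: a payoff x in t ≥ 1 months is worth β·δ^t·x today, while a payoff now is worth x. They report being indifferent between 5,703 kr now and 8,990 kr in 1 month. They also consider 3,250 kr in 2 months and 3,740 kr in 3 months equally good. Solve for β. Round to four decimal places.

From the later pair, β·δ^2·3250 = β·δ^3·3740; dividing through, δ = 3250/3740 = 0.86898.
The first indifference: 5703 = β·δ·8990, so β = 5703/(δ·8990) = 5703/(0.86898·8990) ≈ 0.7300.

β ≈ 0.7300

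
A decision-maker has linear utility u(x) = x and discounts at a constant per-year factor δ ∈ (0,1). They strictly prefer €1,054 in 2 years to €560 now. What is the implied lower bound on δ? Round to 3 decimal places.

The preference means 560 < δ^2·1054.
So δ^2 > 560/1054 = 0.53131; taking the square root of both positive sides preserves the inequality.
δ > (560/1054)^(1/2) ≈ 0.729.

δ > 0.729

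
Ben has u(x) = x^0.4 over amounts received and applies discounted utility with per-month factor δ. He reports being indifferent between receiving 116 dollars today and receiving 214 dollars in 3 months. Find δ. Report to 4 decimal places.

δ ≈ 0.9216

The payoff in 3 months is discounted by δ^3, so u(116) = δ^3·u(214) and δ^3 = u(116)/u(214).
With u(x) = x^0.4: δ^3 = 116^0.4/214^0.4 = (116/214)^0.4 = 0.78274.
Taking the cube root: δ = 0.78274^(1/3) ≈ 0.9216.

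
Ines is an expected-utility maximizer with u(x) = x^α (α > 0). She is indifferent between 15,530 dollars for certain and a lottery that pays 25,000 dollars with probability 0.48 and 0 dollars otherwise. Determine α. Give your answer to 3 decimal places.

Since u(0) = 0, the lottery's EU is 0.48·25000^α.
Setting u(15530) equal to that: 15530^α = 0.48·25000^α ⇒ (15530/25000)^α = 0.48.
α = ln(0.48) / ln(15530/25000) = -0.733969/-0.476102 ≈ 1.542.

α ≈ 1.542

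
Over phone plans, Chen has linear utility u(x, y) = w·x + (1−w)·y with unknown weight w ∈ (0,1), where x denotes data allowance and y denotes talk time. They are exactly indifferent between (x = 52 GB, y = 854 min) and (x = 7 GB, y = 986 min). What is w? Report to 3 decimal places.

w = 0.746

Equating utilities: w·52 + (1−w)·854 = w·7 + (1−w)·986.
Collecting terms: w·45 = (1−w)·132.
Hence w = 132/(45+132) = 132/177 = 0.746.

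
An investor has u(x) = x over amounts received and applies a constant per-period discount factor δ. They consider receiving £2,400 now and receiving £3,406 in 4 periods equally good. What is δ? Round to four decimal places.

δ ≈ 0.9162

The payoff in 4 periods is discounted by δ^4, so u(2400) = δ^4·u(3406) and δ^4 = u(2400)/u(3406).
With u(x) = x: δ^4 = 2400/3406 = 0.70464.
So δ = 0.70464^(1/4) ≈ 0.9162.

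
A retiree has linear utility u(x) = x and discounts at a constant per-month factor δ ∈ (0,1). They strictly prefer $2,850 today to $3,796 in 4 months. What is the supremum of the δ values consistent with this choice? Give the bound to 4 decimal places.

Comparing present values: 2850 > δ^4·3796.
Hence δ^4 < 2850/3796 = 0.75079, and x ↦ x^(1/4) is increasing on (0,∞).
δ < (2850/3796)^(1/4) ≈ 0.9308.

δ < 0.9308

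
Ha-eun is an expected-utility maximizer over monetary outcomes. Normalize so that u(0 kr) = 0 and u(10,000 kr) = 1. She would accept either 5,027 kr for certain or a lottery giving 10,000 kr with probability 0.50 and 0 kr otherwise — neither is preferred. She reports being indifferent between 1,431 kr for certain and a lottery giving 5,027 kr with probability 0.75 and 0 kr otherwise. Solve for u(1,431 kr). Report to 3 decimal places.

0.375

From the first indifference, u(5,027 kr) = 0.50·u(10,000 kr) + 0.50·u(0 kr) = 0.50·1 + 0.50·0 = 0.50.
Chaining: u(1,431 kr) = 0.75·0.50 + 0.25·0.00 = 0.3750.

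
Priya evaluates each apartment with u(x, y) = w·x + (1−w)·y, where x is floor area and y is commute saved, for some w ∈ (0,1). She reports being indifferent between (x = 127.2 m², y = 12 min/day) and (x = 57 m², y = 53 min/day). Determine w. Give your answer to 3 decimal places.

Equating utilities: w·127.2 + (1−w)·12 = w·57 + (1−w)·53.
Collecting terms: w·70.2 = (1−w)·41.
The marginal rate of substitution is 41/70.2, so w = 41/(70.2+41) = 0.369.

w = 0.369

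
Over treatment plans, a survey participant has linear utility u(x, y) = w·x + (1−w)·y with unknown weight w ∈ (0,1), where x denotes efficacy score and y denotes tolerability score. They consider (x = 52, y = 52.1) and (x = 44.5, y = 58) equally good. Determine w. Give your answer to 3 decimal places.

Indifference: w·52 + (1−w)·52.1 = w·44.5 + (1−w)·58.
Collecting terms: w·7.5 = (1−w)·5.9.
Hence w = 5.9/(7.5+5.9) = 5.9/13.4 = 0.440.

w = 0.440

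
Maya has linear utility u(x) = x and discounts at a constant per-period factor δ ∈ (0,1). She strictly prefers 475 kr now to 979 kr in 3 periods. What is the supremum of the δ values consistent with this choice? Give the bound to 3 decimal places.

δ < 0.786

Comparing present values: 475 > δ^3·979.
So δ^3 < 475/979 = 0.48519; taking the cube root of both positive sides preserves the inequality.
δ < (475/979)^(1/3) ≈ 0.786.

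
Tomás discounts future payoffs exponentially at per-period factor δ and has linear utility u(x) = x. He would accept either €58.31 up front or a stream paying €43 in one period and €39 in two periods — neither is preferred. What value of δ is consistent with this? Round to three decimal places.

δ ≈ 0.790

The stream is worth 43δ + 39δ² today, so 43δ + 39δ² = 58.31.
That is, 39δ² + 43δ − 58.31 = 0, a quadratic in δ.
By the quadratic formula (taking the positive root), δ = (−43 + √10945.36) / 78 ≈ 0.790.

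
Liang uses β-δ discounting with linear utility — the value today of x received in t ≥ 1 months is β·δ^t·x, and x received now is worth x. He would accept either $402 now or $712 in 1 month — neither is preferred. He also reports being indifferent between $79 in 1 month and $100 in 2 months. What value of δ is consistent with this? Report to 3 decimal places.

From the later pair, β·δ^1·79 = β·δ^2·100; dividing through, δ = 79/100 = 0.79000.

δ ≈ 0.790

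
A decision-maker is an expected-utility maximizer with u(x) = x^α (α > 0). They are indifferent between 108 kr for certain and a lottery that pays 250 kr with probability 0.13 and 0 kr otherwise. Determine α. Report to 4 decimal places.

The lottery's expected utility is 0.13·u(250) + 0.87·u(0) = 0.13·250^α (since u(0) = 0 for α > 0).
Indifference: 108^α = 0.13·250^α, so (108/250)^α = 0.13.
α = ln(0.13) / ln(108/250) = -2.0402208/-0.8393297 ≈ 2.4308.

α ≈ 2.4308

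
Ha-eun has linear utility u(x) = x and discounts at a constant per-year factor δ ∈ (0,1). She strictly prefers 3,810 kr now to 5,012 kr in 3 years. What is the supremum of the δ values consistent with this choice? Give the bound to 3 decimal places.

δ < 0.913

Under u(x) = x this choice says 3810 > δ^3·5012.
Hence δ^3 < 3810/5012 = 0.76018, and x ↦ x^(1/3) is increasing on (0,∞).
δ < 0.76018^(1/3) = 0.913.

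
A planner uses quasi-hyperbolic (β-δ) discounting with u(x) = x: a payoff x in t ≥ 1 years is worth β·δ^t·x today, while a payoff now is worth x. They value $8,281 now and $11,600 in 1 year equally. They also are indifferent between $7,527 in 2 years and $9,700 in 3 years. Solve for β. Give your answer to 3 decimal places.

β ≈ 0.920

The second indifference involves only future payoffs, so β cancels: β·δ^2·7527 = β·δ^3·9700, giving δ = 7527/9700 = 0.77598.
Now use the now-vs-future pair: 8281 = β·δ·11600 gives β = 8281/(0.77598·11600) ≈ 0.920.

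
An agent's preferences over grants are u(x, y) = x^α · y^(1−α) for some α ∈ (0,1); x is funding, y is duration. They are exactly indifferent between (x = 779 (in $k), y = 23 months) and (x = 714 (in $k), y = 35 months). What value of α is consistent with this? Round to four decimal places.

The Cobb–Douglas utilities coincide, so 779^α·23^(1−α) = 714^α·35^(1−α).
Taking logs: α·ln 779 + (1−α)·ln 23 = α·ln 714 + (1−α)·ln 35, i.e. α·0.0871281 = (1−α)·0.4198538.
With A = 0.0871281 and B = 0.4198538: α·A = (1−α)·B, so α = B/(A+B) = 0.4198538/0.5069819 ≈ 0.8281.

α ≈ 0.8281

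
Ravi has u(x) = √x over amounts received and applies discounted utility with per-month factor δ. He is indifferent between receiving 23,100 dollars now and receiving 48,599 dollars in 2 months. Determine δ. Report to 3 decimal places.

δ ≈ 0.830

The payoff in 2 months is discounted by δ^2, so u(23100) = δ^2·u(48599) and δ^2 = u(23100)/u(48599).
Since u(x) = √x, δ^2 = √(23100/48599) = 0.68943.
Taking the square root: δ = 0.68943^(1/2) ≈ 0.830.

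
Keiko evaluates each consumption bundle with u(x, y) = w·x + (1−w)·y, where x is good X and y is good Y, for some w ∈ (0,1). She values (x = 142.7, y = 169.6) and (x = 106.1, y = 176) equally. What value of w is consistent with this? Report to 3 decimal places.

Equating utilities: w·142.7 + (1−w)·169.6 = w·106.1 + (1−w)·176.
Collecting terms: w·36.6 = (1−w)·6.4.
The marginal rate of substitution is 6.4/36.6, so w = 6.4/(36.6+6.4) = 0.149.

w = 0.149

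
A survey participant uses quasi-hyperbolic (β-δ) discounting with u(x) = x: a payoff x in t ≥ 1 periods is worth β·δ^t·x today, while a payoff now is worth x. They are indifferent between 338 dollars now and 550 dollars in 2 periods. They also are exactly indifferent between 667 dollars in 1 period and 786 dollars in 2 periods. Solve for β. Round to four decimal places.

β ≈ 0.8534

From the later pair, β·δ^1·667 = β·δ^2·786; dividing through, δ = 667/786 = 0.84860.
The first indifference: 338 = β·δ^2·550, so β = 338/(δ^2·550) = 338/(0.72012·550) ≈ 0.8534.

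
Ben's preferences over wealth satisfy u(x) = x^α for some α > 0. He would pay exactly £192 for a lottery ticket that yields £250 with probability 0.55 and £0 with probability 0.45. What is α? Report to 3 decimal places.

α ≈ 2.265

Since u(0) = 0, the lottery's EU is 0.55·250^α.
Indifference: 192^α = 0.55·250^α, so (192/250)^α = 0.55.
Take logs: α = ln 0.55 / ln(192/250) ≈ 2.26483.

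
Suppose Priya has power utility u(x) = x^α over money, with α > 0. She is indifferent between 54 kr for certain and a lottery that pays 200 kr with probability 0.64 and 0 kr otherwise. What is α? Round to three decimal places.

α ≈ 0.341

EU(lottery) = 0.64·200^α + 0.36·0 = 0.64·200^α.
Setting u(54) equal to that: 54^α = 0.64·200^α ⇒ (54/200)^α = 0.64.
Taking logs: α·ln(54/200) = ln(0.64), so α = -0.446287 / -1.309333 ≈ 0.341.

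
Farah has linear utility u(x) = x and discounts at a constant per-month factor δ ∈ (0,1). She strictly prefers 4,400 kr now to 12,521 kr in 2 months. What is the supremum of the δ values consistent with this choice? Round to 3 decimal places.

The preference means 4400 > δ^2·12521.
So δ^2 < 4400/12521 = 0.35141; taking the square root of both positive sides preserves the inequality.
δ < (4400/12521)^(1/2) ≈ 0.593.

δ < 0.593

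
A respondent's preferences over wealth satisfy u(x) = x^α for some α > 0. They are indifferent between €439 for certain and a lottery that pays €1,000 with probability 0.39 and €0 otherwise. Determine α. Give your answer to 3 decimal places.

EU(lottery) = 0.39·1000^α + 0.61·0 = 0.39·1000^α.
Indifference: 439^α = 0.39·1000^α, so (439/1000)^α = 0.39.
Taking logs: α·ln(439/1000) = ln(0.39), so α = -0.941609 / -0.823256 ≈ 1.144.

α ≈ 1.144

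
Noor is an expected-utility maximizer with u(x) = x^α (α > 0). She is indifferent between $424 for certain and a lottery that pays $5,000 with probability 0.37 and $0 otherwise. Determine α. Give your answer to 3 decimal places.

α ≈ 0.403

The lottery's expected utility is 0.37·u(5000) + 0.63·u(0) = 0.37·5000^α (since u(0) = 0 for α > 0).
Indifference: 424^α = 0.37·5000^α, so (424/5000)^α = 0.37.
Taking logs: α·ln(424/5000) = ln(0.37), so α = -0.994252 / -2.467460 ≈ 0.403.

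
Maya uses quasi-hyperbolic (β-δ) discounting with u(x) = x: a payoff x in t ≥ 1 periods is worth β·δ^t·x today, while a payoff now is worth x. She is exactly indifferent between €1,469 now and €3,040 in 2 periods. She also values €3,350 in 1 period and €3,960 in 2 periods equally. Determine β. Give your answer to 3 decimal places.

β ≈ 0.675

Both payoffs in the second observation are in the future, so β drops out: δ^1·3350 = δ^2·3960 ⇒ δ = 3350/3960 = 0.84596.
Substituting δ into 1469 = β·δ^2·3040: β = 1469/(2175.569) ≈ 0.675.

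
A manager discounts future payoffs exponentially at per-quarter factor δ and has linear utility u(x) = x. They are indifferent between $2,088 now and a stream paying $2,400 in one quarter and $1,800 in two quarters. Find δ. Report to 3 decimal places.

The stream is worth 2400δ + 1800δ² today, so 2400δ + 1800δ² = 2088.
So 1800δ² + 2400δ − 2088 = 0.
The positive root is δ = [−2400 + √(2400² + 4·1800·2088)] / (2·1800) = (−2400 + 4560.000)/3600 ≈ 0.600.

δ ≈ 0.600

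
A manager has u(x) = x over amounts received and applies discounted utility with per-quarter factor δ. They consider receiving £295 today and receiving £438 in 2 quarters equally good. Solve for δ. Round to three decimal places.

The payoff in 2 quarters is discounted by δ^2, so u(295) = δ^2·u(438) and δ^2 = u(295)/u(438).
With u(x) = x: δ^2 = 295/438 = 0.67352.
So δ = 0.67352^(1/2) ≈ 0.821.

δ ≈ 0.821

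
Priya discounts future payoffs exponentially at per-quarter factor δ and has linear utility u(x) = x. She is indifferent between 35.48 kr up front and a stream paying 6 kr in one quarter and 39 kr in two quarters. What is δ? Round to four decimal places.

The stream is worth 6δ + 39δ² today, so 6δ + 39δ² = 35.48.
So 39δ² + 6δ − 35.48 = 0.
By the quadratic formula (taking the positive root), δ = (−6 + √5570.88) / 78 ≈ 0.8800.

δ ≈ 0.8800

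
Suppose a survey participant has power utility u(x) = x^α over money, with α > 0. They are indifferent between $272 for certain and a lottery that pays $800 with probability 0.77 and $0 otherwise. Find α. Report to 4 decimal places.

EU(lottery) = 0.77·800^α + 0.23·0 = 0.77·800^α.
Indifference: 272^α = 0.77·800^α, so (272/800)^α = 0.77.
α = ln(0.77) / ln(272/800) = -0.2613648/-1.0788097 ≈ 0.2423.

α ≈ 0.2423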